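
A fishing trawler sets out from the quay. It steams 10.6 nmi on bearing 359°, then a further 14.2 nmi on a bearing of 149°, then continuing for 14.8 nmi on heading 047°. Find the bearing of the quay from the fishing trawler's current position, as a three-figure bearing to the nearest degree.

Leg 1 (359°, 10.6 nmi): east 10.6 sin 359° = -0.18, north 10.6 cos 359° = 10.60
Leg 2 (149°, 14.2 nmi): east 14.2 sin 149° = 7.31, north 14.2 cos 149° = -12.17
Leg 3 (047°, 14.8 nmi): east 14.8 sin 47° = 10.82, north 14.8 cos 47° = 10.09
Net displacement: 17.95 east, 8.52 north. Direction back to start is (-17.95, -8.52): bearing = atan2(-17.95, -8.52) mod 360° = 244.61° ≈ 245°.

245°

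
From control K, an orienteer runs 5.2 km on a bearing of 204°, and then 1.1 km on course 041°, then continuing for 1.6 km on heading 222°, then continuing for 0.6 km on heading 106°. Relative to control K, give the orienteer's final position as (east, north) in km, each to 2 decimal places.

Leg 1 (204°, 5.2 km): east 5.2 sin 204° = -2.12, north 5.2 cos 204° = -4.75
Leg 2 (041°, 1.1 km): east 1.1 sin 41° = 0.72, north 1.1 cos 41° = 0.83
Leg 3 (222°, 1.6 km): east 1.6 sin 222° = -1.07, north 1.6 cos 222° = -1.19
Leg 4 (106°, 0.6 km): east 0.6 sin 106° = 0.58, north 0.6 cos 106° = -0.17
Summing: -1.89 km east, -5.27 km north → (-1.89, -5.27).

(-1.89, -5.27)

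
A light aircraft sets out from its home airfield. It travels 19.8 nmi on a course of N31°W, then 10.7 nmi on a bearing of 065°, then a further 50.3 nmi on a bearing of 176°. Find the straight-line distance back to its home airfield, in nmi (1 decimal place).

Leg 1 (N31°W, 19.8 nmi): east 19.8 sin 329° = -10.20, north 19.8 cos 329° = 16.97
Leg 2 (065°, 10.7 nmi): east 10.7 sin 65° = 9.70, north 10.7 cos 65° = 4.52
Leg 3 (176°, 50.3 nmi): east 50.3 sin 176° = 3.51, north 50.3 cos 176° = -50.18
Net: 3.01 east, -28.68 north. Distance = √((3.01)² + (-28.68)²) = 28.841 nmi.

28.8 nmi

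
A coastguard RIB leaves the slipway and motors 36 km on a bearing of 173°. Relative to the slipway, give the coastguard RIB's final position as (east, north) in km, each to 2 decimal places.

(4.39, -35.73)

Leg 1 (173°, 36 km): east 36 sin 173° = 4.39, north 36 cos 173° = -35.73
Summing: 4.39 km east, -35.73 km north → (4.39, -35.73).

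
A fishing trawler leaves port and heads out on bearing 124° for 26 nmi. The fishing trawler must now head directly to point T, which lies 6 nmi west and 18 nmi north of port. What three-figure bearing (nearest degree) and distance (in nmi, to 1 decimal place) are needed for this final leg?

320°, 42.6 nmi

Leg 1 (124°, 26 nmi): east 26 sin 124° = 21.55, north 26 cos 124° = -14.54
Current position: (21.55, -14.54). Target: (-6, 18). Remaining: Δeast = -27.55, Δnorth = 32.54.
Bearing = atan2(-27.55, 32.54) mod 360° = 319.74°; distance = √((-27.55)² + (32.54)²) = 42.639 nmi.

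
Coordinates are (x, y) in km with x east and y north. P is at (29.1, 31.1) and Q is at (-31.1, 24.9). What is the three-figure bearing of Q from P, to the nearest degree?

Δeast = -31.1 − 29.1 = -60.20; Δnorth = 24.9 − 31.1 = -6.20.
Bearing = atan2(Δeast, Δnorth) mod 360° = 264.12° ≈ 264°.

264°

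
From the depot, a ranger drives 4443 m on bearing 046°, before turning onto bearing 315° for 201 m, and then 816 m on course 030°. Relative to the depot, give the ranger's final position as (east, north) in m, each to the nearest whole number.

Leg 1 (046°, 4443 m): east 4443 sin 46° = 3196.03, north 4443 cos 46° = 3086.37
Leg 2 (315°, 201 m): east 201 sin 315° = -142.13, north 201 cos 315° = 142.13
Leg 3 (030°, 816 m): east 816 sin 30° = 408.00, north 816 cos 30° = 706.68
Summing: 3461.90 m east, 3935.17 m north → (3462, 3935).

(3462, 3935)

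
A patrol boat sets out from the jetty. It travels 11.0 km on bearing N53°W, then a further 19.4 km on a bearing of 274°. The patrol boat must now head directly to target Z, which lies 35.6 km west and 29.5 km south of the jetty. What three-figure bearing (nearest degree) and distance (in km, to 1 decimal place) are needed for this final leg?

191°, 38.2 km

Leg 1 (N53°W, 11.0 km): east 11.0 sin 307° = -8.78, north 11.0 cos 307° = 6.62
Leg 2 (274°, 19.4 km): east 19.4 sin 274° = -19.35, north 19.4 cos 274° = 1.35
Current position: (-28.14, 7.97). Target: (-35.6, -29.5). Remaining: Δeast = -7.46, Δnorth = -37.47.
Bearing = atan2(-7.46, -37.47) mod 360° = 191.26°; distance = √((-7.46)² + (-37.47)²) = 38.209 km.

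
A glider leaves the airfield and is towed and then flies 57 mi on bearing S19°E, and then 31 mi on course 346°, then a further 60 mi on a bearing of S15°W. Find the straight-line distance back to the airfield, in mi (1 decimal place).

81.9 mi

Leg 1 (S19°E, 57 mi): east 57 sin 161° = 18.56, north 57 cos 161° = -53.89
Leg 2 (346°, 31 mi): east 31 sin 346° = -7.50, north 31 cos 346° = 30.08
Leg 3 (S15°W, 60 mi): east 60 sin 195° = -15.53, north 60 cos 195° = -57.96
Net: -4.47 east, -81.77 north. Distance = √((-4.47)² + (-81.77)²) = 81.893 mi.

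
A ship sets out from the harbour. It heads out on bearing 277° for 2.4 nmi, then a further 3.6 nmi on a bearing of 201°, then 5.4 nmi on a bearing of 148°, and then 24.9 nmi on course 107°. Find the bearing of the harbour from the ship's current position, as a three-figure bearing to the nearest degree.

Leg 1 (277°, 2.4 nmi): east 2.4 sin 277° = -2.38, north 2.4 cos 277° = 0.29
Leg 2 (201°, 3.6 nmi): east 3.6 sin 201° = -1.29, north 3.6 cos 201° = -3.36
Leg 3 (148°, 5.4 nmi): east 5.4 sin 148° = 2.86, north 5.4 cos 148° = -4.58
Leg 4 (107°, 24.9 nmi): east 24.9 sin 107° = 23.81, north 24.9 cos 107° = -7.28
Net displacement: 23.00 east, -14.93 north. Direction back to start is (-23.00, 14.93): bearing = atan2(-23.00, 14.93) mod 360° = 302.98° ≈ 303°.

303°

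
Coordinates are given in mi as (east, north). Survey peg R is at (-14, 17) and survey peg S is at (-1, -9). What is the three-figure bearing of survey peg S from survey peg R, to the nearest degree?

Δeast = -1 − -14 = 13.00; Δnorth = -9 − 17 = -26.00.
Bearing = atan2(Δeast, Δnorth) mod 360° = 153.43° ≈ 153°.

153°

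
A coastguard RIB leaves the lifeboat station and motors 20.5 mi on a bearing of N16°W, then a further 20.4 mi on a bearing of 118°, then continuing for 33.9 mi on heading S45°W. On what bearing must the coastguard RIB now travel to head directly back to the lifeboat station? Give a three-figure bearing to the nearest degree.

040°

Leg 1 (N16°W, 20.5 mi): east 20.5 sin 344° = -5.65, north 20.5 cos 344° = 19.71
Leg 2 (118°, 20.4 mi): east 20.4 sin 118° = 18.01, north 20.4 cos 118° = -9.58
Leg 3 (S45°W, 33.9 mi): east 33.9 sin 225° = -23.97, north 33.9 cos 225° = -23.97
Net displacement: -11.61 east, -13.84 north. Direction back to start is (11.61, 13.84): bearing = atan2(11.61, 13.84) mod 360° = 39.99° ≈ 040°.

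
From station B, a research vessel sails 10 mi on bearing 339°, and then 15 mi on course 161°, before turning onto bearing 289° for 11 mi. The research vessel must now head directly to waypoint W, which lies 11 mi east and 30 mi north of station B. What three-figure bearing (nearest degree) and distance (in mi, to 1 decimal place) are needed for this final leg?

Leg 1 (339°, 10 mi): east 10 sin 339° = -3.58, north 10 cos 339° = 9.34
Leg 2 (161°, 15 mi): east 15 sin 161° = 4.88, north 15 cos 161° = -14.18
Leg 3 (289°, 11 mi): east 11 sin 289° = -10.40, north 11 cos 289° = 3.58
Current position: (-9.10, -1.27). Target: (11, 30). Remaining: Δeast = 20.10, Δnorth = 31.27.
Bearing = atan2(20.10, 31.27) mod 360° = 32.74°; distance = √((20.10)² + (31.27)²) = 37.170 mi.

033°, 37.2 mi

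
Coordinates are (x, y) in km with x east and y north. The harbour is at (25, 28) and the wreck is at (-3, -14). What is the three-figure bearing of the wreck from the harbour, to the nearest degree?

Δeast = -3 − 25 = -28.00; Δnorth = -14 − 28 = -42.00.
Bearing = atan2(Δeast, Δnorth) mod 360° = 213.69° ≈ 214°.

214°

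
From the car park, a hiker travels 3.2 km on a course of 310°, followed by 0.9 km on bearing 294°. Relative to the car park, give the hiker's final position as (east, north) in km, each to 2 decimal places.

(-3.27, 2.42)

Leg 1 (310°, 3.2 km): east 3.2 sin 310° = -2.45, north 3.2 cos 310° = 2.06
Leg 2 (294°, 0.9 km): east 0.9 sin 294° = -0.82, north 0.9 cos 294° = 0.37
Summing: -3.27 km east, 2.42 km north → (-3.27, 2.42).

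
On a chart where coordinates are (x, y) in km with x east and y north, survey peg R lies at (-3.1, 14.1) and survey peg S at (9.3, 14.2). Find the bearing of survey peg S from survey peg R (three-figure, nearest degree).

Δeast = 9.3 − -3.1 = 12.40; Δnorth = 14.2 − 14.1 = 0.10.
Bearing = atan2(Δeast, Δnorth) mod 360° = 89.54° ≈ 090°.

090°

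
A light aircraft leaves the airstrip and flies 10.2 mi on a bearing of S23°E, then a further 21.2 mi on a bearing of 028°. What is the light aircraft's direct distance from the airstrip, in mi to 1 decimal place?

16.8 mi

Leg 1 (S23°E, 10.2 mi): east 10.2 sin 157° = 3.99, north 10.2 cos 157° = -9.39
Leg 2 (028°, 21.2 mi): east 21.2 sin 28° = 9.95, north 21.2 cos 28° = 18.72
Net: 13.94 east, 9.33 north. Distance = √((13.94)² + (9.33)²) = 16.772 mi.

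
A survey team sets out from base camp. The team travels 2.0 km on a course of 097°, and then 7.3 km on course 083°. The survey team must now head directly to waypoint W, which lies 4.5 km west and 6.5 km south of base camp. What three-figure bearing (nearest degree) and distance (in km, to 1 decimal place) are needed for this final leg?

Leg 1 (097°, 2.0 km): east 2.0 sin 97° = 1.99, north 2.0 cos 97° = -0.24
Leg 2 (083°, 7.3 km): east 7.3 sin 83° = 7.25, north 7.3 cos 83° = 0.89
Current position: (9.23, 0.65). Target: (-4.5, -6.5). Remaining: Δeast = -13.73, Δnorth = -7.15.
Bearing = atan2(-13.73, -7.15) mod 360° = 242.51°; distance = √((-13.73)² + (-7.15)²) = 15.479 km.

243°, 15.5 km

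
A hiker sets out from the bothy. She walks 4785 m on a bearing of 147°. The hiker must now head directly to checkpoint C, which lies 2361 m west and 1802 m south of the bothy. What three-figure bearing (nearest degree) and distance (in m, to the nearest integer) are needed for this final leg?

Leg 1 (147°, 4785 m): east 4785 sin 147° = 2606.10, north 4785 cos 147° = -4013.04
Current position: (2606.10, -4013.04). Target: (-2361, -1802). Remaining: Δeast = -4967.10, Δnorth = 2211.04.
Bearing = atan2(-4967.10, 2211.04) mod 360° = 294.00°; distance = √((-4967.10)² + (2211.04)²) = 5436.980 m.

294°, 5437 m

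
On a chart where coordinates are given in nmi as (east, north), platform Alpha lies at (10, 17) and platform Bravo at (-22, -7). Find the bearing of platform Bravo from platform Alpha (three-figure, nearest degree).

Δeast = -22 − 10 = -32.00; Δnorth = -7 − 17 = -24.00.
Bearing = atan2(Δeast, Δnorth) mod 360° = 233.13° ≈ 233°.

233°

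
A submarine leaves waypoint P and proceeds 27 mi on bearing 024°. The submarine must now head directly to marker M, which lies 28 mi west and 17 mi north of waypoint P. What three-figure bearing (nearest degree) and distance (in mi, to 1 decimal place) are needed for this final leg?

259°, 39.7 mi

Leg 1 (024°, 27 mi): east 27 sin 24° = 10.98, north 27 cos 24° = 24.67
Current position: (10.98, 24.67). Target: (-28, 17). Remaining: Δeast = -38.98, Δnorth = -7.67.
Bearing = atan2(-38.98, -7.67) mod 360° = 258.87°; distance = √((-38.98)² + (-7.67)²) = 39.728 mi.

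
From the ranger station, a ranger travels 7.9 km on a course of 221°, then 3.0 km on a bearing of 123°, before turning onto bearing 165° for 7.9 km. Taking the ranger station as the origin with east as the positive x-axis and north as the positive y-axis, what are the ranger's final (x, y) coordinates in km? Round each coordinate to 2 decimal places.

Leg 1 (221°, 7.9 km): east 7.9 sin 221° = -5.18, north 7.9 cos 221° = -5.96
Leg 2 (123°, 3.0 km): east 3.0 sin 123° = 2.52, north 3.0 cos 123° = -1.63
Leg 3 (165°, 7.9 km): east 7.9 sin 165° = 2.04, north 7.9 cos 165° = -7.63
Summing: -0.62 km east, -15.23 km north → (-0.62, -15.23).

(-0.62, -15.23)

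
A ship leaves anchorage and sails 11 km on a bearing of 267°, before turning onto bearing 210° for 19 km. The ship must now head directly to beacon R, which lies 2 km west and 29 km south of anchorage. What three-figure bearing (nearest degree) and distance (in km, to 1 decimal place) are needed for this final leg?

123°, 22.0 km

Leg 1 (267°, 11 km): east 11 sin 267° = -10.98, north 11 cos 267° = -0.58
Leg 2 (210°, 19 km): east 19 sin 210° = -9.50, north 19 cos 210° = -16.45
Current position: (-20.48, -17.03). Target: (-2, -29). Remaining: Δeast = 18.48, Δnorth = -11.97.
Bearing = atan2(18.48, -11.97) mod 360° = 122.92°; distance = √((18.48)² + (-11.97)²) = 22.022 km.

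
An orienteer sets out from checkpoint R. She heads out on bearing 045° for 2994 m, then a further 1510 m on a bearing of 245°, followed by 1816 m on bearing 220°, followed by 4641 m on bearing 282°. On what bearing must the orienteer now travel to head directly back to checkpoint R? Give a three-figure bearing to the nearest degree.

Leg 1 (045°, 2994 m): east 2994 sin 45° = 2117.08, north 2994 cos 45° = 2117.08
Leg 2 (245°, 1510 m): east 1510 sin 245° = -1368.52, north 1510 cos 245° = -638.15
Leg 3 (220°, 1816 m): east 1816 sin 220° = -1167.30, north 1816 cos 220° = -1391.14
Leg 4 (282°, 4641 m): east 4641 sin 282° = -4539.58, north 4641 cos 282° = 964.92
Net displacement: -4958.33 east, 1052.71 north. Direction back to start is (4958.33, -1052.71): bearing = atan2(4958.33, -1052.71) mod 360° = 101.99° ≈ 102°.

102°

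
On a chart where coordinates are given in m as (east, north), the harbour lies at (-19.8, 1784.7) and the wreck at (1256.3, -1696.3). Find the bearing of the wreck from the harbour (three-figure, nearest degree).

160°

Δeast = 1256.3 − -19.8 = 1276.10; Δnorth = -1696.3 − 1784.7 = -3481.00.
Bearing = atan2(Δeast, Δnorth) mod 360° = 159.87° ≈ 160°.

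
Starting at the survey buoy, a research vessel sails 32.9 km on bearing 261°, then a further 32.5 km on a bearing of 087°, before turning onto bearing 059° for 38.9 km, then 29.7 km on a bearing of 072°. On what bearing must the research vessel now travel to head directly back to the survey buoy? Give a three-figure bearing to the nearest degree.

247°

Leg 1 (261°, 32.9 km): east 32.9 sin 261° = -32.49, north 32.9 cos 261° = -5.15
Leg 2 (087°, 32.5 km): east 32.5 sin 87° = 32.46, north 32.5 cos 87° = 1.70
Leg 3 (059°, 38.9 km): east 38.9 sin 59° = 33.34, north 38.9 cos 59° = 20.03
Leg 4 (072°, 29.7 km): east 29.7 sin 72° = 28.25, north 29.7 cos 72° = 9.18
Net displacement: 61.55 east, 25.77 north. Direction back to start is (-61.55, -25.77): bearing = atan2(-61.55, -25.77) mod 360° = 247.28° ≈ 247°.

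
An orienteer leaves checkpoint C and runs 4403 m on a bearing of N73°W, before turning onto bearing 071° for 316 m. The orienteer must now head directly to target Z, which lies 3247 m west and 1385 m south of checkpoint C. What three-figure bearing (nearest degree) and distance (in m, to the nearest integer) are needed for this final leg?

167°, 2854 m

Leg 1 (N73°W, 4403 m): east 4403 sin 287° = -4210.61, north 4403 cos 287° = 1287.31
Leg 2 (071°, 316 m): east 316 sin 71° = 298.78, north 316 cos 71° = 102.88
Current position: (-3911.83, 1390.19). Target: (-3247, -1385). Remaining: Δeast = 664.83, Δnorth = -2775.19.
Bearing = atan2(664.83, -2775.19) mod 360° = 166.53°; distance = √((664.83)² + (-2775.19)²) = 2853.714 m.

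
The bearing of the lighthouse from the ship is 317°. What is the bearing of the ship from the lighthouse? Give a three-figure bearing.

Back-bearing = 317° − 180° = 137°.

137°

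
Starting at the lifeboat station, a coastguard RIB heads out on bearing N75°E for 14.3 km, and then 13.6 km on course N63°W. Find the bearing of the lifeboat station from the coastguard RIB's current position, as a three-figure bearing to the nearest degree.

Leg 1 (N75°E, 14.3 km): east 14.3 sin 75° = 13.81, north 14.3 cos 75° = 3.70
Leg 2 (N63°W, 13.6 km): east 13.6 sin 297° = -12.12, north 13.6 cos 297° = 6.17
Net displacement: 1.70 east, 9.88 north. Direction back to start is (-1.70, -9.88): bearing = atan2(-1.70, -9.88) mod 360° = 189.74° ≈ 190°.

190°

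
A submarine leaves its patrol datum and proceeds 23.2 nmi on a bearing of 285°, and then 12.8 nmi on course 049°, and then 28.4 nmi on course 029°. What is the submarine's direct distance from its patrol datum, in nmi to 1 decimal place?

Leg 1 (285°, 23.2 nmi): east 23.2 sin 285° = -22.41, north 23.2 cos 285° = 6.00
Leg 2 (049°, 12.8 nmi): east 12.8 sin 49° = 9.66, north 12.8 cos 49° = 8.40
Leg 3 (029°, 28.4 nmi): east 28.4 sin 29° = 13.77, north 28.4 cos 29° = 24.84
Net: 1.02 east, 39.24 north. Distance = √((1.02)² + (39.24)²) = 39.255 nmi.

39.3 nmi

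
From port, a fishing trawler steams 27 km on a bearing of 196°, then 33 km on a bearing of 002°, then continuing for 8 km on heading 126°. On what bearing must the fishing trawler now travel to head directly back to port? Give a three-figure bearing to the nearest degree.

Leg 1 (196°, 27 km): east 27 sin 196° = -7.44, north 27 cos 196° = -25.95
Leg 2 (002°, 33 km): east 33 sin 2° = 1.15, north 33 cos 2° = 32.98
Leg 3 (126°, 8 km): east 8 sin 126° = 6.47, north 8 cos 126° = -4.70
Net displacement: 0.18 east, 2.32 north. Direction back to start is (-0.18, -2.32): bearing = atan2(-0.18, -2.32) mod 360° = 184.47° ≈ 184°.

184°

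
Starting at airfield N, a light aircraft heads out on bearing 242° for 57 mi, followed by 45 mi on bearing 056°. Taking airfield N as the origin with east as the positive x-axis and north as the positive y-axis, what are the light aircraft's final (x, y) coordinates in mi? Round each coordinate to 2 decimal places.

(-13.02, -1.60)

Leg 1 (242°, 57 mi): east 57 sin 242° = -50.33, north 57 cos 242° = -26.76
Leg 2 (056°, 45 mi): east 45 sin 56° = 37.31, north 45 cos 56° = 25.16
Summing: -13.02 mi east, -1.60 mi north → (-13.02, -1.60).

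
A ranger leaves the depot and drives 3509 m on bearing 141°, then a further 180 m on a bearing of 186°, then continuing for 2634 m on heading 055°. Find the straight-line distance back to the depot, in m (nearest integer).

4566 m

Leg 1 (141°, 3509 m): east 3509 sin 141° = 2208.29, north 3509 cos 141° = -2727.01
Leg 2 (186°, 180 m): east 180 sin 186° = -18.82, north 180 cos 186° = -179.01
Leg 3 (055°, 2634 m): east 2634 sin 55° = 2157.65, north 2634 cos 55° = 1510.80
Net: 4347.12 east, -1395.22 north. Distance = √((4347.12)² + (-1395.22)²) = 4565.529 m.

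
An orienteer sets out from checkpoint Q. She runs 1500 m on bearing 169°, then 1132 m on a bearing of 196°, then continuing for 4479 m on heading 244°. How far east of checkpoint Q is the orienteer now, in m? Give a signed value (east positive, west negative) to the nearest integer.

-4052 m

Leg 1 (169°, 1500 m): east 1500 sin 169° = 286.21, north 1500 cos 169° = -1472.44
Leg 2 (196°, 1132 m): east 1132 sin 196° = -312.02, north 1132 cos 196° = -1088.15
Leg 3 (244°, 4479 m): east 4479 sin 244° = -4025.70, north 4479 cos 244° = -1963.46
Net east component: -4051.51 m.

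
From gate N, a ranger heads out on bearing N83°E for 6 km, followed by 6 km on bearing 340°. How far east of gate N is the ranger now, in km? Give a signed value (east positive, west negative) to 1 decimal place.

3.9 km

Leg 1 (N83°E, 6 km): east 6 sin 83° = 5.96, north 6 cos 83° = 0.73
Leg 2 (340°, 6 km): east 6 sin 340° = -2.05, north 6 cos 340° = 5.64
Net east component: 3.90 km.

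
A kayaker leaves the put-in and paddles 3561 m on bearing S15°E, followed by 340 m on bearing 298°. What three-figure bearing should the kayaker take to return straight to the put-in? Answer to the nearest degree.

Leg 1 (S15°E, 3561 m): east 3561 sin 165° = 921.65, north 3561 cos 165° = -3439.66
Leg 2 (298°, 340 m): east 340 sin 298° = -300.20, north 340 cos 298° = 159.62
Net displacement: 621.45 east, -3280.04 north. Direction back to start is (-621.45, 3280.04): bearing = atan2(-621.45, 3280.04) mod 360° = 349.27° ≈ 349°.

349°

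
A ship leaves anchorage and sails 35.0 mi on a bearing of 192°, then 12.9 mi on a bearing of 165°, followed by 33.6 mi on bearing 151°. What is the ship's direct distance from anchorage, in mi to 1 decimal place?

Leg 1 (192°, 35.0 mi): east 35.0 sin 192° = -7.28, north 35.0 cos 192° = -34.24
Leg 2 (165°, 12.9 mi): east 12.9 sin 165° = 3.34, north 12.9 cos 165° = -12.46
Leg 3 (151°, 33.6 mi): east 33.6 sin 151° = 16.29, north 33.6 cos 151° = -29.39
Net: 12.35 east, -76.08 north. Distance = √((12.35)² + (-76.08)²) = 77.079 mi.

77.1 mi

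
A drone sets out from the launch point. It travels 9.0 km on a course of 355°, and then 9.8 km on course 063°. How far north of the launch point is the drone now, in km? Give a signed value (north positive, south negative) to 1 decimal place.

Leg 1 (355°, 9.0 km): east 9.0 sin 355° = -0.78, north 9.0 cos 355° = 8.97
Leg 2 (063°, 9.8 km): east 9.8 sin 63° = 8.73, north 9.8 cos 63° = 4.45
Net north component: 13.41 km.

13.4 km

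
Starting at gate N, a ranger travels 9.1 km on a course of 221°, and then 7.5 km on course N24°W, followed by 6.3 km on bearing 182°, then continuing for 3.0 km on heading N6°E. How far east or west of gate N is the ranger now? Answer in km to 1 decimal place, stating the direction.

8.9 km west

Leg 1 (221°, 9.1 km): east 9.1 sin 221° = -5.97, north 9.1 cos 221° = -6.87
Leg 2 (N24°W, 7.5 km): east 7.5 sin 336° = -3.05, north 7.5 cos 336° = 6.85
Leg 3 (182°, 6.3 km): east 6.3 sin 182° = -0.22, north 6.3 cos 182° = -6.30
Leg 4 (N6°E, 3.0 km): east 3.0 sin 6° = 0.31, north 3.0 cos 6° = 2.98
Net east component: -8.93 km.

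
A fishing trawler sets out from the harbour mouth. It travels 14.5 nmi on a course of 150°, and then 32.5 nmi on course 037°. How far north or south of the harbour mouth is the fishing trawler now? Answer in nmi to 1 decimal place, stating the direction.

13.4 nmi north

Leg 1 (150°, 14.5 nmi): east 14.5 sin 150° = 7.25, north 14.5 cos 150° = -12.56
Leg 2 (037°, 32.5 nmi): east 32.5 sin 37° = 19.56, north 32.5 cos 37° = 25.96
Net north component: 13.40 nmi.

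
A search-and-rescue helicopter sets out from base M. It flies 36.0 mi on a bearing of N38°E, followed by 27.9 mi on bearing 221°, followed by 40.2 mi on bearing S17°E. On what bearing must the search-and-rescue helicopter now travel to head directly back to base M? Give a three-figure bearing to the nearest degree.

Leg 1 (N38°E, 36.0 mi): east 36.0 sin 38° = 22.16, north 36.0 cos 38° = 28.37
Leg 2 (221°, 27.9 mi): east 27.9 sin 221° = -18.30, north 27.9 cos 221° = -21.06
Leg 3 (S17°E, 40.2 mi): east 40.2 sin 163° = 11.75, north 40.2 cos 163° = -38.44
Net displacement: 15.61 east, -31.13 north. Direction back to start is (-15.61, 31.13): bearing = atan2(-15.61, 31.13) mod 360° = 333.37° ≈ 333°.

333°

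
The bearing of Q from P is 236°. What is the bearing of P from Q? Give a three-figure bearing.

056°

Back-bearing = 236° − 180° = 056°.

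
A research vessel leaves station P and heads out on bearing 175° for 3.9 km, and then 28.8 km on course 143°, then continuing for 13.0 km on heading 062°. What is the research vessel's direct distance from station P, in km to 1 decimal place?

Leg 1 (175°, 3.9 km): east 3.9 sin 175° = 0.34, north 3.9 cos 175° = -3.89
Leg 2 (143°, 28.8 km): east 28.8 sin 143° = 17.33, north 28.8 cos 143° = -23.00
Leg 3 (062°, 13.0 km): east 13.0 sin 62° = 11.48, north 13.0 cos 62° = 6.10
Net: 29.15 east, -20.78 north. Distance = √((29.15)² + (-20.78)²) = 35.800 km.

35.8 km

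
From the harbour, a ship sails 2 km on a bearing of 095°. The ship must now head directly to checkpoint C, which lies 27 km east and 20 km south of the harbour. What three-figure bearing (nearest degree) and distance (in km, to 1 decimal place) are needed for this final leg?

Leg 1 (095°, 2 km): east 2 sin 95° = 1.99, north 2 cos 95° = -0.17
Current position: (1.99, -0.17). Target: (27, -20). Remaining: Δeast = 25.01, Δnorth = -19.83.
Bearing = atan2(25.01, -19.83) mod 360° = 128.41°; distance = √((25.01)² + (-19.83)²) = 31.913 km.

128°, 31.9 km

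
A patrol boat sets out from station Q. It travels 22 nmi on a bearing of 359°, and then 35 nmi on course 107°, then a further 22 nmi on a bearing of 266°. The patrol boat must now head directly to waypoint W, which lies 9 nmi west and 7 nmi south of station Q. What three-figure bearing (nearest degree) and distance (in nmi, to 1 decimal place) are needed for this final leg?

229°, 26.5 nmi

Leg 1 (359°, 22 nmi): east 22 sin 359° = -0.38, north 22 cos 359° = 22.00
Leg 2 (107°, 35 nmi): east 35 sin 107° = 33.47, north 35 cos 107° = -10.23
Leg 3 (266°, 22 nmi): east 22 sin 266° = -21.95, north 22 cos 266° = -1.53
Current position: (11.14, 10.23). Target: (-9, -7). Remaining: Δeast = -20.14, Δnorth = -17.23.
Bearing = atan2(-20.14, -17.23) mod 360° = 229.45°; distance = √((-20.14)² + (-17.23)²) = 26.504 nmi.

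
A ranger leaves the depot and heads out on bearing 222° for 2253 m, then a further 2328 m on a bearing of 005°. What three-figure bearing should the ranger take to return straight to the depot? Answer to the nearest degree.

Leg 1 (222°, 2253 m): east 2253 sin 222° = -1507.55, north 2253 cos 222° = -1674.31
Leg 2 (005°, 2328 m): east 2328 sin 5° = 202.90, north 2328 cos 5° = 2319.14
Net displacement: -1304.65 east, 644.84 north. Direction back to start is (1304.65, -644.84): bearing = atan2(1304.65, -644.84) mod 360° = 116.30° ≈ 116°.

116°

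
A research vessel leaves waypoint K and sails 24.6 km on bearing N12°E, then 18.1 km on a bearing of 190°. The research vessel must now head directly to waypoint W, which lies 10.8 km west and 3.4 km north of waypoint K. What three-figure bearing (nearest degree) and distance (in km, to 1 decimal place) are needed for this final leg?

Leg 1 (N12°E, 24.6 km): east 24.6 sin 12° = 5.11, north 24.6 cos 12° = 24.06
Leg 2 (190°, 18.1 km): east 18.1 sin 190° = -3.14, north 18.1 cos 190° = -17.83
Current position: (1.97, 6.24). Target: (-10.8, 3.4). Remaining: Δeast = -12.77, Δnorth = -2.84.
Bearing = atan2(-12.77, -2.84) mod 360° = 257.47°; distance = √((-12.77)² + (-2.84)²) = 13.083 km.

257°, 13.1 km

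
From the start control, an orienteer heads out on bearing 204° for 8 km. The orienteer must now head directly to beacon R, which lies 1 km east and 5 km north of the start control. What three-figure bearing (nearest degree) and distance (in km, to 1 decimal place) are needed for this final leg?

019°, 13.0 km

Leg 1 (204°, 8 km): east 8 sin 204° = -3.25, north 8 cos 204° = -7.31
Current position: (-3.25, -7.31). Target: (1, 5). Remaining: Δeast = 4.25, Δnorth = 12.31.
Bearing = atan2(4.25, 12.31) mod 360° = 19.07°; distance = √((4.25)² + (12.31)²) = 13.023 km.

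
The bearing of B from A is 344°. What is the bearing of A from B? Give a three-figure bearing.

164°

Back-bearing = 344° − 180° = 164°.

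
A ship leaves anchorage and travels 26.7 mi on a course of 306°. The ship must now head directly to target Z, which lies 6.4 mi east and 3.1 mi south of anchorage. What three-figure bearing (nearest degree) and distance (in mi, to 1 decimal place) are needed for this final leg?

124°, 33.7 mi

Leg 1 (306°, 26.7 mi): east 26.7 sin 306° = -21.60, north 26.7 cos 306° = 15.69
Current position: (-21.60, 15.69). Target: (6.4, -3.1). Remaining: Δeast = 28.00, Δnorth = -18.79.
Bearing = atan2(28.00, -18.79) mod 360° = 123.87°; distance = √((28.00)² + (-18.79)²) = 33.723 mi.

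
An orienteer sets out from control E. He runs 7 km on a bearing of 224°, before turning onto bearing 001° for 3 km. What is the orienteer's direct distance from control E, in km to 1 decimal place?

Leg 1 (224°, 7 km): east 7 sin 224° = -4.86, north 7 cos 224° = -5.04
Leg 2 (001°, 3 km): east 3 sin 1° = 0.05, north 3 cos 1° = 3.00
Net: -4.81 east, -2.04 north. Distance = √((-4.81)² + (-2.04)²) = 5.223 km.

5.2 km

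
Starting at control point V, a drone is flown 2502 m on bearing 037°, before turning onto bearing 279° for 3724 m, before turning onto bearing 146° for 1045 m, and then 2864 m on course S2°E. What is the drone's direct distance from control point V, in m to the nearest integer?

Leg 1 (037°, 2502 m): east 2502 sin 37° = 1505.74, north 2502 cos 37° = 1998.19
Leg 2 (279°, 3724 m): east 3724 sin 279° = -3678.15, north 3724 cos 279° = 582.56
Leg 3 (146°, 1045 m): east 1045 sin 146° = 584.36, north 1045 cos 146° = -866.34
Leg 4 (S2°E, 2864 m): east 2864 sin 178° = 99.95, north 2864 cos 178° = -2862.26
Net: -1488.10 east, -1147.85 north. Distance = √((-1488.10)² + (-1147.85)²) = 1879.364 m.

1879 m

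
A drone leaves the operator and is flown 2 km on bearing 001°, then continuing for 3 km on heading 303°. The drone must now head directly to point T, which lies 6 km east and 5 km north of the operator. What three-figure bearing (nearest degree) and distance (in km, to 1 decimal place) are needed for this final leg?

Leg 1 (001°, 2 km): east 2 sin 1° = 0.03, north 2 cos 1° = 2.00
Leg 2 (303°, 3 km): east 3 sin 303° = -2.52, north 3 cos 303° = 1.63
Current position: (-2.48, 3.63). Target: (6, 5). Remaining: Δeast = 8.48, Δnorth = 1.37.
Bearing = atan2(8.48, 1.37) mod 360° = 80.85°; distance = √((8.48)² + (1.37)²) = 8.590 km.

081°, 8.6 km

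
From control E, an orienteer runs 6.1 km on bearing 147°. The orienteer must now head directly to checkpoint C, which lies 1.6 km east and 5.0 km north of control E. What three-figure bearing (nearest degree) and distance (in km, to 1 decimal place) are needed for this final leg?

Leg 1 (147°, 6.1 km): east 6.1 sin 147° = 3.32, north 6.1 cos 147° = -5.12
Current position: (3.32, -5.12). Target: (1.6, 5.0). Remaining: Δeast = -1.72, Δnorth = 10.12.
Bearing = atan2(-1.72, 10.12) mod 360° = 350.34°; distance = √((-1.72)² + (10.12)²) = 10.261 km.

350°, 10.3 km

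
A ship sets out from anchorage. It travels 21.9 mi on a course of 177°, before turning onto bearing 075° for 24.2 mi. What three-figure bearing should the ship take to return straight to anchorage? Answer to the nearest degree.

302°

Leg 1 (177°, 21.9 mi): east 21.9 sin 177° = 1.15, north 21.9 cos 177° = -21.87
Leg 2 (075°, 24.2 mi): east 24.2 sin 75° = 23.38, north 24.2 cos 75° = 6.26
Net displacement: 24.52 east, -15.61 north. Direction back to start is (-24.52, 15.61): bearing = atan2(-24.52, 15.61) mod 360° = 302.47° ≈ 302°.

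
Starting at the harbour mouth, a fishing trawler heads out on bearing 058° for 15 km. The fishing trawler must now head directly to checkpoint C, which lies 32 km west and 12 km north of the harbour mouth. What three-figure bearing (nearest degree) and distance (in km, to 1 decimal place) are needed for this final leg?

Leg 1 (058°, 15 km): east 15 sin 58° = 12.72, north 15 cos 58° = 7.95
Current position: (12.72, 7.95). Target: (-32, 12). Remaining: Δeast = -44.72, Δnorth = 4.05.
Bearing = atan2(-44.72, 4.05) mod 360° = 275.18°; distance = √((-44.72)² + (4.05)²) = 44.904 km.

275°, 44.9 km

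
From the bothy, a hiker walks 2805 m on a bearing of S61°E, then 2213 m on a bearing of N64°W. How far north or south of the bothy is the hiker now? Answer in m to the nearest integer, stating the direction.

390 m south

Leg 1 (S61°E, 2805 m): east 2805 sin 119° = 2453.31, north 2805 cos 119° = -1359.89
Leg 2 (N64°W, 2213 m): east 2213 sin 296° = -1989.03, north 2213 cos 296° = 970.12
Net north component: -389.78 m.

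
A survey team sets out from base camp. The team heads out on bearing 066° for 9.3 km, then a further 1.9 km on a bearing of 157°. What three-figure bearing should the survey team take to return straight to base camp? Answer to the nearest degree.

258°

Leg 1 (066°, 9.3 km): east 9.3 sin 66° = 8.50, north 9.3 cos 66° = 3.78
Leg 2 (157°, 1.9 km): east 1.9 sin 157° = 0.74, north 1.9 cos 157° = -1.75
Net displacement: 9.24 east, 2.03 north. Direction back to start is (-9.24, -2.03): bearing = atan2(-9.24, -2.03) mod 360° = 257.59° ≈ 258°.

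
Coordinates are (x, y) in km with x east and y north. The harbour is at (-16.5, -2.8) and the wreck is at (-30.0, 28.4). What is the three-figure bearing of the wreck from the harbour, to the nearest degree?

Δeast = -30.0 − -16.5 = -13.50; Δnorth = 28.4 − -2.8 = 31.20.
Bearing = atan2(Δeast, Δnorth) mod 360° = 336.60° ≈ 337°.

337°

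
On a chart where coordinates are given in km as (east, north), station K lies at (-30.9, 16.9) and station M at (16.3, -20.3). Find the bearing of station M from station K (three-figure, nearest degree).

128°

Δeast = 16.3 − -30.9 = 47.20; Δnorth = -20.3 − 16.9 = -37.20.
Bearing = atan2(Δeast, Δnorth) mod 360° = 128.24° ≈ 128°.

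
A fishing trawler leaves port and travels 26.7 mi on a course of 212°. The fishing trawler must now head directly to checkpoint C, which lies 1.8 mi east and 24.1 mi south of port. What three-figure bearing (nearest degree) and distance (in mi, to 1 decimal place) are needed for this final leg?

095°, 16.0 mi

Leg 1 (212°, 26.7 mi): east 26.7 sin 212° = -14.15, north 26.7 cos 212° = -22.64
Current position: (-14.15, -22.64). Target: (1.8, -24.1). Remaining: Δeast = 15.95, Δnorth = -1.46.
Bearing = atan2(15.95, -1.46) mod 360° = 95.22°; distance = √((15.95)² + (-1.46)²) = 16.015 mi.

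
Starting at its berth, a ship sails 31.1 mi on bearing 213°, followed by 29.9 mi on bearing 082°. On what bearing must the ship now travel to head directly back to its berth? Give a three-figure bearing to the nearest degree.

Leg 1 (213°, 31.1 mi): east 31.1 sin 213° = -16.94, north 31.1 cos 213° = -26.08
Leg 2 (082°, 29.9 mi): east 29.9 sin 82° = 29.61, north 29.9 cos 82° = 4.16
Net displacement: 12.67 east, -21.92 north. Direction back to start is (-12.67, 21.92): bearing = atan2(-12.67, 21.92) mod 360° = 329.97° ≈ 330°.

330°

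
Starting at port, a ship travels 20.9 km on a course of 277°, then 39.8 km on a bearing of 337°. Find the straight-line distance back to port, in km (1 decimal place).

53.4 km

Leg 1 (277°, 20.9 km): east 20.9 sin 277° = -20.74, north 20.9 cos 277° = 2.55
Leg 2 (337°, 39.8 km): east 39.8 sin 337° = -15.55, north 39.8 cos 337° = 36.64
Net: -36.30 east, 39.18 north. Distance = √((-36.30)² + (39.18)²) = 53.410 km.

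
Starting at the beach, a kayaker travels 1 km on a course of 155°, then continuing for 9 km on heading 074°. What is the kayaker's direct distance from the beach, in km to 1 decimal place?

Leg 1 (155°, 1 km): east 1 sin 155° = 0.42, north 1 cos 155° = -0.91
Leg 2 (074°, 9 km): east 9 sin 74° = 8.65, north 9 cos 74° = 2.48
Net: 9.07 east, 1.57 north. Distance = √((9.07)² + (1.57)²) = 9.210 km.

9.2 km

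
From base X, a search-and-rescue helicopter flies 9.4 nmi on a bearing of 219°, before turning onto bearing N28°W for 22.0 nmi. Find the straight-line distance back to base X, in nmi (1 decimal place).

20.3 nmi

Leg 1 (219°, 9.4 nmi): east 9.4 sin 219° = -5.92, north 9.4 cos 219° = -7.31
Leg 2 (N28°W, 22.0 nmi): east 22.0 sin 332° = -10.33, north 22.0 cos 332° = 19.42
Net: -16.24 east, 12.12 north. Distance = √((-16.24)² + (12.12)²) = 20.267 nmi.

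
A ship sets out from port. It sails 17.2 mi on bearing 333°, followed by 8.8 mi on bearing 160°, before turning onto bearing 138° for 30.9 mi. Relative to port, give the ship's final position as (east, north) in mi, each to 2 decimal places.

(15.88, -15.91)

Leg 1 (333°, 17.2 mi): east 17.2 sin 333° = -7.81, north 17.2 cos 333° = 15.33
Leg 2 (160°, 8.8 mi): east 8.8 sin 160° = 3.01, north 8.8 cos 160° = -8.27
Leg 3 (138°, 30.9 mi): east 30.9 sin 138° = 20.68, north 30.9 cos 138° = -22.96
Summing: 15.88 mi east, -15.91 mi north → (15.88, -15.91).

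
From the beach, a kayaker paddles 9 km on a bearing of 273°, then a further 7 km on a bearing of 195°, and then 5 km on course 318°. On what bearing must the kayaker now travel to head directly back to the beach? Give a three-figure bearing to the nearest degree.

Leg 1 (273°, 9 km): east 9 sin 273° = -8.99, north 9 cos 273° = 0.47
Leg 2 (195°, 7 km): east 7 sin 195° = -1.81, north 7 cos 195° = -6.76
Leg 3 (318°, 5 km): east 5 sin 318° = -3.35, north 5 cos 318° = 3.72
Net displacement: -14.15 east, -2.57 north. Direction back to start is (14.15, 2.57): bearing = atan2(14.15, 2.57) mod 360° = 79.68° ≈ 080°.

080°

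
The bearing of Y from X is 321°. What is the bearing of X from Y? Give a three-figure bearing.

141°

Back-bearing = 321° − 180° = 141°.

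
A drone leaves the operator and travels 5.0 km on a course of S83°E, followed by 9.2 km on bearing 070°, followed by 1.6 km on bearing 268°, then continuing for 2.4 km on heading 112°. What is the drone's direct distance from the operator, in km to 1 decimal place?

Leg 1 (S83°E, 5.0 km): east 5.0 sin 97° = 4.96, north 5.0 cos 97° = -0.61
Leg 2 (070°, 9.2 km): east 9.2 sin 70° = 8.65, north 9.2 cos 70° = 3.15
Leg 3 (268°, 1.6 km): east 1.6 sin 268° = -1.60, north 1.6 cos 268° = -0.06
Leg 4 (112°, 2.4 km): east 2.4 sin 112° = 2.23, north 2.4 cos 112° = -0.90
Net: 14.23 east, 1.58 north. Distance = √((14.23)² + (1.58)²) = 14.322 km.

14.3 km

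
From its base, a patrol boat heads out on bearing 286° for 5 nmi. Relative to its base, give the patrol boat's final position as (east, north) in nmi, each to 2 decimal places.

Leg 1 (286°, 5 nmi): east 5 sin 286° = -4.81, north 5 cos 286° = 1.38
Summing: -4.81 nmi east, 1.38 nmi north → (-4.81, 1.38).

(-4.81, 1.38)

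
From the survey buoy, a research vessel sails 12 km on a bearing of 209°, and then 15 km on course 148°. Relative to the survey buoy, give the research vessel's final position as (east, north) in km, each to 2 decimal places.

Leg 1 (209°, 12 km): east 12 sin 209° = -5.82, north 12 cos 209° = -10.50
Leg 2 (148°, 15 km): east 15 sin 148° = 7.95, north 15 cos 148° = -12.72
Summing: 2.13 km east, -23.22 km north → (2.13, -23.22).

(2.13, -23.22)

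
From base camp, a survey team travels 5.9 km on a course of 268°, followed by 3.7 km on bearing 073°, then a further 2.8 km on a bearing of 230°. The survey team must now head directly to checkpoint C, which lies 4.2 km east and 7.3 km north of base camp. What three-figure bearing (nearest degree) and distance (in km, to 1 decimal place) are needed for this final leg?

Leg 1 (268°, 5.9 km): east 5.9 sin 268° = -5.90, north 5.9 cos 268° = -0.21
Leg 2 (073°, 3.7 km): east 3.7 sin 73° = 3.54, north 3.7 cos 73° = 1.08
Leg 3 (230°, 2.8 km): east 2.8 sin 230° = -2.14, north 2.8 cos 230° = -1.80
Current position: (-4.50, -0.92). Target: (4.2, 7.3). Remaining: Δeast = 8.70, Δnorth = 8.22.
Bearing = atan2(8.70, 8.22) mod 360° = 46.62°; distance = √((8.70)² + (8.22)²) = 11.974 km.

047°, 12.0 km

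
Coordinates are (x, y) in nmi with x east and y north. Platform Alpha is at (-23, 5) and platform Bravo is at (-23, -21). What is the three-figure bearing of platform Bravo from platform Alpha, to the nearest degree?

Δeast = -23 − -23 = 0.00; Δnorth = -21 − 5 = -26.00.
Bearing = atan2(Δeast, Δnorth) mod 360° = 180.00° ≈ 180°.

180°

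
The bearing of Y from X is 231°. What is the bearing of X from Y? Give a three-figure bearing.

051°

Back-bearing = 231° − 180° = 051°.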